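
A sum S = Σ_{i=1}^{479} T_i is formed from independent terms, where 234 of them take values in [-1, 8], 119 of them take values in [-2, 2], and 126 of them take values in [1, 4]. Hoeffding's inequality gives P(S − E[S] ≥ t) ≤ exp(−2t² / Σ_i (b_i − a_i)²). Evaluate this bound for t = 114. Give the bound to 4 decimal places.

Σ(b_i − a_i)² = 234·9² + 119·4² + 126·3² = 21992.
Exponent = 2·114² / 21992 = 1.18188.
Bound = exp(−1.18188) = 0.30670.

0.3067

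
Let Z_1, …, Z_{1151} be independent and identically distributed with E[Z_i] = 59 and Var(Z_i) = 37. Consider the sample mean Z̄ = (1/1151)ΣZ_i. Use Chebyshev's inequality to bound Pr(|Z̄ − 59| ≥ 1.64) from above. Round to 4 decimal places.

0.0120

Var(Z̄) = Var(Z_i)/n = 37/1151 = 0.032146.
Chebyshev: Pr(|Z̄ − 59| ≥ 1.64) ≤ Var(Z̄)/(1.64)² = 37/(1151·1.64²) = 0.0120.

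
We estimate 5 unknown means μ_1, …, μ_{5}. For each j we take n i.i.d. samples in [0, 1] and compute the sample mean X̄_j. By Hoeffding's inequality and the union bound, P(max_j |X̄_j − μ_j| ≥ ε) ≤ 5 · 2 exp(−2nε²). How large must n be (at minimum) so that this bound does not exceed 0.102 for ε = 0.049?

955

Need 2·5·exp(−2nε²) ≤ 0.102, i.e. exp(−2nε²) ≤ 0.102/10.
So 2nε² ≥ ln(10/0.102) = 4.585368.
Hence n ≥ 4.585368/(2·0.049²) = 954.887.
The smallest integer n is 955.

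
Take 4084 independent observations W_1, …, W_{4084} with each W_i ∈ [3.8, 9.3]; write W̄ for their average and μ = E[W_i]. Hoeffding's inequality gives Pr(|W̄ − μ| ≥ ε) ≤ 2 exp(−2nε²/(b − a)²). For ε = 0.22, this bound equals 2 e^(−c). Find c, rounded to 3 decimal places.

c = 2nε²/(b − a)² = 2·4084·0.22² / 5.5² = 13.0688.

13.069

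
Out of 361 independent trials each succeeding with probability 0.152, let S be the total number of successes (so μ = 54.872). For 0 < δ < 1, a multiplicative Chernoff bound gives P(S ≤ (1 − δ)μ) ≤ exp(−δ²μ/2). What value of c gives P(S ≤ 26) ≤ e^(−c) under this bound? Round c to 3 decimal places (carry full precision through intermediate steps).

Write 26 = (1 − δ)μ, so δ = 1 − 26/54.872 = 0.52617…
Then the exponent is δ²μ/2 = (μ − 26)²/(2μ) = 7.595790.

7.596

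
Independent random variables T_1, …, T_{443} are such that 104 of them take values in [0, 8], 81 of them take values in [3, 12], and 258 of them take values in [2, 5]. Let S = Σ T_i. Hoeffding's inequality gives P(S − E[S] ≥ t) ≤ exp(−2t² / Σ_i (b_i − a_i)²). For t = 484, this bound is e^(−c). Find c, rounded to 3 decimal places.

Σ(b_i − a_i)² = 104·8² + 81·9² + 258·3² = 15539.
c = 2t² / 15539 = 2·484² / 15539 = 30.1507.

30.151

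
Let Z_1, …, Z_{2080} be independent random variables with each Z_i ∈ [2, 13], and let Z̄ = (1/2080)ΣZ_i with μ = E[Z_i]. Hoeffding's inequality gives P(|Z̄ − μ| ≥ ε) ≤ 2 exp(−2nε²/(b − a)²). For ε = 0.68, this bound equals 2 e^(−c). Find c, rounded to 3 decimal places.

c = 2nε²/(b − a)² = 2·2080·0.68² / 11² = 15.8974.

15.897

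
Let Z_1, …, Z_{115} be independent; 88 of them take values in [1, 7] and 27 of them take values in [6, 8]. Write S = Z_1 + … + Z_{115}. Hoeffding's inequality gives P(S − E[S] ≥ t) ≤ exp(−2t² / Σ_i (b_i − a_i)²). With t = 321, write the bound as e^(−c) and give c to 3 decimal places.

62.907

Σ(b_i − a_i)² = 88·6² + 27·2² = 3276.
c = 2t² / 3276 = 2·321² / 3276 = 62.9066.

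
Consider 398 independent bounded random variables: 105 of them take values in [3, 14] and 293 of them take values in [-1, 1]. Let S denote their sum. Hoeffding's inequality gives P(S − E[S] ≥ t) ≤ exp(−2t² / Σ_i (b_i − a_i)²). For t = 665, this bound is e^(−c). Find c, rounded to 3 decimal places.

63.735

Σ(b_i − a_i)² = 105·11² + 293·2² = 13877.
c = 2t² / 13877 = 2·665² / 13877 = 63.7350.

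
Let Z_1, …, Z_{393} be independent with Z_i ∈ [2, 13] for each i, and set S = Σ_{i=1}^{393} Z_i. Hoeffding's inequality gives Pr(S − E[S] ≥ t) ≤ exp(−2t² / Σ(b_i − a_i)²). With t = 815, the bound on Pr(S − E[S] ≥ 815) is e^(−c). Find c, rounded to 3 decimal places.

Σ(b_i − a_i)² = 393·(11)² = 47553.
c = 2t²/47553 = 2·815²/47553 = 27.9362.

27.936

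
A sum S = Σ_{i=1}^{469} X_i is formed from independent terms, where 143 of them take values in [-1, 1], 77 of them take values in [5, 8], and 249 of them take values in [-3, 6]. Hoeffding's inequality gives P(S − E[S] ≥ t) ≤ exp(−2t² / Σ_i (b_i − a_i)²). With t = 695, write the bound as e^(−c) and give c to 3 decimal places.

Σ(b_i − a_i)² = 143·2² + 77·3² + 249·9² = 21434.
c = 2t² / 21434 = 2·695² / 21434 = 45.0709.

45.071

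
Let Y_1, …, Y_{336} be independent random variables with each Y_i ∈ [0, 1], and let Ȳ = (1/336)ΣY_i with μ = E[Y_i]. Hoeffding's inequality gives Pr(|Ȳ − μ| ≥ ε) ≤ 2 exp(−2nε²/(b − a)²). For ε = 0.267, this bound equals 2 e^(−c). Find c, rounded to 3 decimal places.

c = 2nε²/(b − a)² = 2·336·0.267² / 1² = 47.9062.

47.906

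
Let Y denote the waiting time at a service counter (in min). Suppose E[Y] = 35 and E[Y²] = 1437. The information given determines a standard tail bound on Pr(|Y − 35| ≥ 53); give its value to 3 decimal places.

The first two moments determine the variance, so Chebyshev's inequality is the sharpest standard bound available.
Var(Y) = E[Y²] − (E[Y])² = 1437 − 1225 = 212.
Chebyshev's inequality: Pr(|Y − μ| ≥ t) ≤ Var(Y)/t² = 212/2809 = 0.0755.

0.075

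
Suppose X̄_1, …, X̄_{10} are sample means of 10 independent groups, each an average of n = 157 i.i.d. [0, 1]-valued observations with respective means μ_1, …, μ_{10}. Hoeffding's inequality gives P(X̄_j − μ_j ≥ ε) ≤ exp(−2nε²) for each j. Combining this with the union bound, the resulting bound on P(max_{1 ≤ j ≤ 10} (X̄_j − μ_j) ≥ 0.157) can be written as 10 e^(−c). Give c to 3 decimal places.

Union bound over the 10 events: P(max_{1 ≤ j ≤ 10} (X̄_j − μ_j) ≥ 0.157) ≤ 10·exp(−2nε²) = 10 exp(−2·157·0.157²).
So c = 2·157·0.157² = 7.7398.

7.740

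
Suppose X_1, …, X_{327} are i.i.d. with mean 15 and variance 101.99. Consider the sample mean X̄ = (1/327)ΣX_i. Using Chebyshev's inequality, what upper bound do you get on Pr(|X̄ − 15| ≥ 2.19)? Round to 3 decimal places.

0.065

Var(X̄) = Var(X_i)/n = 101.99/327 = 0.3119.
Chebyshev: Pr(|X̄ − 15| ≥ 2.19) ≤ Var(X̄)/(2.19)² = 101.99/(327·2.19²) = 0.0650.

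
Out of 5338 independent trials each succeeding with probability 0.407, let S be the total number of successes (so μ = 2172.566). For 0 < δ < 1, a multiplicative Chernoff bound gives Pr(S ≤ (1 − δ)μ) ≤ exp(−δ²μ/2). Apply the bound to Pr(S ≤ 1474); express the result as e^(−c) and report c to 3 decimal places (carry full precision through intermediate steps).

112.308

Write 1474 = (1 − δ)μ, so δ = 1 − 1474/2172.566 = 0.3215396…
Then the exponent is δ²μ/2 = (μ − 1474)²/(2μ) = 112.308316.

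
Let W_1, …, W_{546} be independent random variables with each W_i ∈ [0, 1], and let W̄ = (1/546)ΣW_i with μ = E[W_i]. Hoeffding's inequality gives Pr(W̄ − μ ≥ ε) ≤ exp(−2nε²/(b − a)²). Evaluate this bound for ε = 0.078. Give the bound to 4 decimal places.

0.0013

Exponent: 2nε²/(b − a)² = 2·546·0.078² / 1² = 6.64373.
Bound = exp(−6.64373) = 0.00130.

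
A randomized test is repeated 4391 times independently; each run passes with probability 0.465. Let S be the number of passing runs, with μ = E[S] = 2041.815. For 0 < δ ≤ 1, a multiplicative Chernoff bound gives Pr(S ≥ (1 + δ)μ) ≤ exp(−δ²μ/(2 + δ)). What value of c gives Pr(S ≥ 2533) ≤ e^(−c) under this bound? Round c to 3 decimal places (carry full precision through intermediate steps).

Write 2533 = (1 + δ)μ, so δ = 2533/2041.815 − 1 = 0.2405629…
Then the exponent is δ²μ/(2 + δ) = (2533 − μ)² / (μ·(2 + δ)) = 52.737150.

52.737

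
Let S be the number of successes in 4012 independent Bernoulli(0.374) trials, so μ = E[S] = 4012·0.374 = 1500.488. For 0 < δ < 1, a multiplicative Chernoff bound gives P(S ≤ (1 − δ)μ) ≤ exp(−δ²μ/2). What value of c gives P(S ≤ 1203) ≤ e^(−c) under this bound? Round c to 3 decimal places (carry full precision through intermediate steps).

Write 1203 = (1 − δ)μ, so δ = 1 − 1203/1500.488 = 0.1982608…
Then the exponent is δ²μ/2 = (μ − 1203)²/(2μ) = 29.490109.

29.490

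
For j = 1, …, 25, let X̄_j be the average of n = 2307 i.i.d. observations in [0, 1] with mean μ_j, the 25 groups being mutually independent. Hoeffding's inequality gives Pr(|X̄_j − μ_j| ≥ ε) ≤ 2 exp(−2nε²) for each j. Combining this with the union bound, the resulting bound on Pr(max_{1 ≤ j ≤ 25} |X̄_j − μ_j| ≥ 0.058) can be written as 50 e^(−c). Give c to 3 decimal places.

Union bound over the 25 events: Pr(max_{1 ≤ j ≤ 25} |X̄_j − μ_j| ≥ 0.058) ≤ 25·2·exp(−2nε²) = 50 exp(−2·2307·0.058²).
So c = 2·2307·0.058² = 15.5215.

15.521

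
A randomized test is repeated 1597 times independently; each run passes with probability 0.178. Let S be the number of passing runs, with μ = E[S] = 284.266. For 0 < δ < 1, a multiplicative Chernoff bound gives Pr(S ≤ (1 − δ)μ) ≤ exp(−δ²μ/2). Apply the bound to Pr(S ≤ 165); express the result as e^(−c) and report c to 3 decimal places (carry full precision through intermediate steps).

Write 165 = (1 − δ)μ, so δ = 1 − 165/284.266 = 0.4195577…
Then the exponent is δ²μ/2 = (μ − 165)²/(2μ) = 25.019487.

25.019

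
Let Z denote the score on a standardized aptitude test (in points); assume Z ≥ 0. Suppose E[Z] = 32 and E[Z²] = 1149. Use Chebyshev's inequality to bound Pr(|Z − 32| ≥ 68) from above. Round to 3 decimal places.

0.027

Var(Z) = E[Z²] − (E[Z])² = 1149 − 1024 = 125.
Chebyshev's inequality: Pr(|Z − μ| ≥ t) ≤ Var(Z)/t² = 125/4624 = 0.0270.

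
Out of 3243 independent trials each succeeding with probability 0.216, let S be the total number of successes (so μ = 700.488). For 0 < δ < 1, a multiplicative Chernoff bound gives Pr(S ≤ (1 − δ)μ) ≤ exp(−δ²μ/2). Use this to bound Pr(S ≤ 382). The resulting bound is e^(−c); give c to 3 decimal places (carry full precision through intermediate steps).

72.403

Write 382 = (1 − δ)μ, so δ = 1 − 382/700.488 = 0.4546659…
Then the exponent is δ²μ/2 = (μ − 382)²/(2μ) = 72.402815.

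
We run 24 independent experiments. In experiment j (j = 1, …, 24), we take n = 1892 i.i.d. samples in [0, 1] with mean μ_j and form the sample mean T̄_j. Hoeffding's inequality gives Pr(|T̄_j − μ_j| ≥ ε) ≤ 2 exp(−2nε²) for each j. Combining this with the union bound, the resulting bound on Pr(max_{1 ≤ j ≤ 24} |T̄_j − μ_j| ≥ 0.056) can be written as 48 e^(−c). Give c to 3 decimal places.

Union bound over the 24 events: Pr(max_{1 ≤ j ≤ 24} |T̄_j − μ_j| ≥ 0.056) ≤ 24·2·exp(−2nε²) = 48 exp(−2·1892·0.056²).
So c = 2·1892·0.056² = 11.8666.

11.867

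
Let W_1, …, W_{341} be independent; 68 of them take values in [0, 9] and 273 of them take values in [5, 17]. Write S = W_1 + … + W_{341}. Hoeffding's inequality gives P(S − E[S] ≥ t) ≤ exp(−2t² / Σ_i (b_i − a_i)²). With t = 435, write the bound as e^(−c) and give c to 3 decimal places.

8.444

Σ(b_i − a_i)² = 68·9² + 273·12² = 44820.
c = 2t² / 44820 = 2·435² / 44820 = 8.4438.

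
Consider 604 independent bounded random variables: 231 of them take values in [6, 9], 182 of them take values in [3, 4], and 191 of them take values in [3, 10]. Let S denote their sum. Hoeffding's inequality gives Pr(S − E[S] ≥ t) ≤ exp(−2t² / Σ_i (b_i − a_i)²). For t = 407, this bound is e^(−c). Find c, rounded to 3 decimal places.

28.511

Σ(b_i − a_i)² = 231·3² + 182·1² + 191·7² = 11620.
c = 2t² / 11620 = 2·407² / 11620 = 28.5110.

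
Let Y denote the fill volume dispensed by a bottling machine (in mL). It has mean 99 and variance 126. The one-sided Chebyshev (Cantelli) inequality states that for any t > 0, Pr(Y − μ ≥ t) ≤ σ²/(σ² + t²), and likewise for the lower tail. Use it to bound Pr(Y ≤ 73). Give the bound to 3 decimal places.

0.157

Here σ² = 126 and t = 26, so σ² + t² = 802.
Cantelli's bound: 126/802 = 0.1571.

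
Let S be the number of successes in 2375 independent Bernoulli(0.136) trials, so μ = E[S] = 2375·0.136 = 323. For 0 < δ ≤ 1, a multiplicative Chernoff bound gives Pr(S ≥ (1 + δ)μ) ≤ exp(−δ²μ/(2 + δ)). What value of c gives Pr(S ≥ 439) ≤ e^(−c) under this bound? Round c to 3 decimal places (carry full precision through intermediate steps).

17.659

Write 439 = (1 + δ)μ, so δ = 439/323 − 1 = 0.3591331…
Then the exponent is δ²μ/(2 + δ) = (439 − μ)² / (μ·(2 + δ)) = 17.658793.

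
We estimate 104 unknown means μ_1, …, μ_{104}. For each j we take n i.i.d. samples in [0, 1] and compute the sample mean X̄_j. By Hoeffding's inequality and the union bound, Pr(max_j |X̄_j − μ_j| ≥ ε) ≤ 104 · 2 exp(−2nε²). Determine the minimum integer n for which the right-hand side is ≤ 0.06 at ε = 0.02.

10189

Need 2·104·exp(−2nε²) ≤ 0.06, i.e. exp(−2nε²) ≤ 0.06/208.
So 2nε² ≥ ln(208/0.06) = 8.150949.
Hence n ≥ 8.150949/(2·0.02²) = 10188.686.
The smallest integer n is 10189.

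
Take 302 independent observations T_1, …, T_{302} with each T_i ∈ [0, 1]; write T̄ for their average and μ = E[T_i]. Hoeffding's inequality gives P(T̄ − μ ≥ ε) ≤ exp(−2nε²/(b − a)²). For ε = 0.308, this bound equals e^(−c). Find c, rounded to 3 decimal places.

57.298

c = 2nε²/(b − a)² = 2·302·0.308² / 1² = 57.2979.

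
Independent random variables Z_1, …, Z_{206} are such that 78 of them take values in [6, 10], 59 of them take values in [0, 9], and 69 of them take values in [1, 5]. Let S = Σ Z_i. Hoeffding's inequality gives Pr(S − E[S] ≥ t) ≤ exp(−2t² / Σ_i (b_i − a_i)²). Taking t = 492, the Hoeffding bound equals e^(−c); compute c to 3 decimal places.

Σ(b_i − a_i)² = 78·4² + 59·9² + 69·4² = 7131.
c = 2t² / 7131 = 2·492² / 7131 = 67.8906.

67.891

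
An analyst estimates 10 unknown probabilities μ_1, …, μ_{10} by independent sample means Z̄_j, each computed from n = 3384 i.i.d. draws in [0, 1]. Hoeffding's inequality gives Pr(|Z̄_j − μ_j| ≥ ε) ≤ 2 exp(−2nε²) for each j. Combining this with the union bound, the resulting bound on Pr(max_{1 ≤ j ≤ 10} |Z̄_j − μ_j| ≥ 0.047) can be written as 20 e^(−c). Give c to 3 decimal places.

14.951

Union bound over the 10 events: Pr(max_{1 ≤ j ≤ 10} |Z̄_j − μ_j| ≥ 0.047) ≤ 10·2·exp(−2nε²) = 20 exp(−2·3384·0.047²).
So c = 2·3384·0.047² = 14.9505.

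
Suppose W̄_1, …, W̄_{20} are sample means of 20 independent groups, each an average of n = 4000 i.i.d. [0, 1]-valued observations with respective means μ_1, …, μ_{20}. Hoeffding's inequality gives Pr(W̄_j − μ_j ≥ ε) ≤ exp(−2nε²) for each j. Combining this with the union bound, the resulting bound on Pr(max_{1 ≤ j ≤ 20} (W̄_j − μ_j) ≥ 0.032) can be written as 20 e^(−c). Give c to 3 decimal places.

Union bound over the 20 events: Pr(max_{1 ≤ j ≤ 20} (W̄_j − μ_j) ≥ 0.032) ≤ 20·exp(−2nε²) = 20 exp(−2·4000·0.032²).
So c = 2·4000·0.032² = 8.1920.

8.192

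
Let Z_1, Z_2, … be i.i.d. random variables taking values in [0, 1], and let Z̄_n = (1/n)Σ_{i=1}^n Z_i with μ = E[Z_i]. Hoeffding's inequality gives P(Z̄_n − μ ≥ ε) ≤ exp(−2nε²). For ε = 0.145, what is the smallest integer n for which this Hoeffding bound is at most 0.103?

Require exp(−2nε²) ≤ 0.103, i.e. 2nε² ≥ ln(1/0.103) = 2.273026.
So n ≥ 2.273026 / (2·0.145²) = 54.055.
The smallest integer n is 55.

55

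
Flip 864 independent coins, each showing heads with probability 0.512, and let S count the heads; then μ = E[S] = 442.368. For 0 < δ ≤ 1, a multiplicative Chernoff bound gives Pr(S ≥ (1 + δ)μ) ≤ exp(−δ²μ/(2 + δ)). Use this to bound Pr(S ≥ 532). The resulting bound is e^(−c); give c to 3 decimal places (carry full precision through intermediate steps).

8.245

Write 532 = (1 + δ)μ, so δ = 532/442.368 − 1 = 0.2026186…
Then the exponent is δ²μ/(2 + δ) = (532 − μ)² / (μ·(2 + δ)) = 8.245237.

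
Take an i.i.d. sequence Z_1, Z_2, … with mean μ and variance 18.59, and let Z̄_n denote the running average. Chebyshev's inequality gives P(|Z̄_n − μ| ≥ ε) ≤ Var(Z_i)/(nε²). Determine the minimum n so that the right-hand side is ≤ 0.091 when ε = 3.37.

18

Require 18.59/(n·3.37²) ≤ 0.091, i.e. n ≥ 18.59/(0.091·3.37²) = 17.988.
The smallest integer n is 18.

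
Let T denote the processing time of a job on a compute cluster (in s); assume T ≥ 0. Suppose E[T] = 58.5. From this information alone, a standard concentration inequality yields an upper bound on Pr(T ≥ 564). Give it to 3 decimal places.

Only the mean of a non-negative variable is known, so Markov's inequality is the applicable tail bound.
Markov's inequality: for a non-negative random variable, Pr(T ≥ a) ≤ E[T]/a.
Here E[T] = 58.5 and a = 564, so the bound is 58.5/564 = 0.1037.

0.104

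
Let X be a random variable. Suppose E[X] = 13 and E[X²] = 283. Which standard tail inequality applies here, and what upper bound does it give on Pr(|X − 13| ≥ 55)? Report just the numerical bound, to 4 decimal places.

The first two moments determine the variance, so Chebyshev's inequality is the sharpest standard bound available.
Var(X) = E[X²] − (E[X])² = 283 − 169 = 114.
Chebyshev's inequality: Pr(|X − μ| ≥ t) ≤ Var(X)/t² = 114/3025 = 0.0377.

0.0377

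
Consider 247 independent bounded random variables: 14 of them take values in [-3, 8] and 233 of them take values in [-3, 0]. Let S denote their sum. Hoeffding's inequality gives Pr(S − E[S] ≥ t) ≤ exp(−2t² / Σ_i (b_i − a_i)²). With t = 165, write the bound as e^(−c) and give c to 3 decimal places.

Σ(b_i − a_i)² = 14·11² + 233·3² = 3791.
c = 2t² / 3791 = 2·165² / 3791 = 14.3630.

14.363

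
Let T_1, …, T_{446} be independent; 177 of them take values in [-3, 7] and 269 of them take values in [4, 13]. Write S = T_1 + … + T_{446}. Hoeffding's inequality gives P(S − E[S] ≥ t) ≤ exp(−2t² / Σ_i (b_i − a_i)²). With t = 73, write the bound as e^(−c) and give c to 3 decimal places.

0.270

Σ(b_i − a_i)² = 177·10² + 269·9² = 39489.
c = 2t² / 39489 = 2·73² / 39489 = 0.2699.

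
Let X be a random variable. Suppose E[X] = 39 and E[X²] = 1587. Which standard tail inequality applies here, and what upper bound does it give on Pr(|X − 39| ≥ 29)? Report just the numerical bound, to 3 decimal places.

The first two moments determine the variance, so Chebyshev's inequality is the sharpest standard bound available.
Var(X) = E[X²] − (E[X])² = 1587 − 1521 = 66.
Chebyshev's inequality: Pr(|X − μ| ≥ t) ≤ Var(X)/t² = 66/841 = 0.0785.

0.078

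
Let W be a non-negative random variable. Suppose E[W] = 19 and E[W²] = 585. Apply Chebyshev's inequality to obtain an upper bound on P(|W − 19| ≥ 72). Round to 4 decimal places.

Var(W) = E[W²] − (E[W])² = 585 − 361 = 224.
Chebyshev's inequality: P(|W − μ| ≥ t) ≤ Var(W)/t² = 224/5184 = 0.0432.

0.0432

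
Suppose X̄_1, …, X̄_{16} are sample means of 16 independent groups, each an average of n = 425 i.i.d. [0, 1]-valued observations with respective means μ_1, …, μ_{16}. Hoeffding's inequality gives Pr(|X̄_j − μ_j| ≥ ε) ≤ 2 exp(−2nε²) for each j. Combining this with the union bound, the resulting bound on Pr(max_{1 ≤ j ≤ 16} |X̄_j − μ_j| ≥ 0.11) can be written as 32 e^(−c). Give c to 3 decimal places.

10.285

Union bound over the 16 events: Pr(max_{1 ≤ j ≤ 16} |X̄_j − μ_j| ≥ 0.11) ≤ 16·2·exp(−2nε²) = 32 exp(−2·425·0.11²).
So c = 2·425·0.11² = 10.2850.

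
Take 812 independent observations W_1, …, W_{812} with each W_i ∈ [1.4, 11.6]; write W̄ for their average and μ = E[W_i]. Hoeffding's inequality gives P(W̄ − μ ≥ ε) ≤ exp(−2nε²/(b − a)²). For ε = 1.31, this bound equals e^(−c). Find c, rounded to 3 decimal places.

c = 2nε²/(b − a)² = 2·812·1.31² / 10.2² = 26.7873.

26.787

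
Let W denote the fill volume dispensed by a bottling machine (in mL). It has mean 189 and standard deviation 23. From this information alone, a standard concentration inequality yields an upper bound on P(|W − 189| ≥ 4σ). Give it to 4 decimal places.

0.0625

Mean and variance are known, so Chebyshev's inequality applies.
Chebyshev: P(|W − μ| ≥ t) ≤ Var(W)/t².
Var(W) = σ² = 23² = 529.
t = 4·23 = 92.
Bound = 529 / 8464 = 0.0625.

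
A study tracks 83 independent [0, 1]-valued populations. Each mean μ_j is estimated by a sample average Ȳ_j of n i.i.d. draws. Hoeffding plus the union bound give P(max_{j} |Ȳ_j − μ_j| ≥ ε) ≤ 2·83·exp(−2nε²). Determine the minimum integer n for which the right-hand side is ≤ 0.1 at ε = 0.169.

Need 2·83·exp(−2nε²) ≤ 0.1, i.e. exp(−2nε²) ≤ 0.1/166.
So 2nε² ≥ ln(166/0.1) = 7.414573.
Hence n ≥ 7.414573/(2·0.169²) = 129.802.
The smallest integer n is 130.

130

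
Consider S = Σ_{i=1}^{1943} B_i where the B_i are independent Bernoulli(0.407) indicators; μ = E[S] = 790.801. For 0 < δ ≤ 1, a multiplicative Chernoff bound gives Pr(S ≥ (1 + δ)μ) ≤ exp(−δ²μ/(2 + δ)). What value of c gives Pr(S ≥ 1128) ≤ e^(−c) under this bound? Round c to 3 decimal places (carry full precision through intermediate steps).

Write 1128 = (1 + δ)μ, so δ = 1128/790.801 − 1 = 0.4264018…
Then the exponent is δ²μ/(2 + δ) = (1128 − μ)² / (μ·(2 + δ)) = 59.257404.

59.257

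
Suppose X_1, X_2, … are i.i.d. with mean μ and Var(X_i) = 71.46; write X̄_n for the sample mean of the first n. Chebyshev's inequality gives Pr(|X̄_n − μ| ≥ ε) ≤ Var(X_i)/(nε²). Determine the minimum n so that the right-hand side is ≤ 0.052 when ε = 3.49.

113

Require 71.46/(n·3.49²) ≤ 0.052, i.e. n ≥ 71.46/(0.052·3.49²) = 112.826.
The smallest integer n is 113.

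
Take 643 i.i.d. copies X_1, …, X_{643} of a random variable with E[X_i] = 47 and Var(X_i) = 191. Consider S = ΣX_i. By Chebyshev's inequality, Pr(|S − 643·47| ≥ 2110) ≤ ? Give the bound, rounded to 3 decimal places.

0.028

Var(S) = n·Var(X_i) = 643·191 = 122813.
Chebyshev: Pr(|S − 643·47| ≥ 2110) ≤ Var(S)/2110² = 122813/4452100 = 0.0276.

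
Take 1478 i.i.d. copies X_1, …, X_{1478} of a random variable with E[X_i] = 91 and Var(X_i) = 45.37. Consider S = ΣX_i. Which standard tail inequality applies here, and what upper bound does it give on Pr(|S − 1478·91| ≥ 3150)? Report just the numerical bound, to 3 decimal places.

0.007

With mean and variance of each term known, Chebyshev's inequality bounds the deviation of the sum (or sample mean).
Var(S) = n·Var(X_i) = 1478·45.37 = 67056.86.
Chebyshev: Pr(|S − 1478·91| ≥ 3150) ≤ Var(S)/3150² = 67056.86/9922500 = 0.0068.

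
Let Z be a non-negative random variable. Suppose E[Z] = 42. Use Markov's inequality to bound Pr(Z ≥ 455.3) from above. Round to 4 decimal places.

Markov's inequality: for a non-negative random variable, Pr(Z ≥ a) ≤ E[Z]/a.
Here E[Z] = 42 and a = 455.3, so the bound is 42/455.3 = 0.0922.

0.0922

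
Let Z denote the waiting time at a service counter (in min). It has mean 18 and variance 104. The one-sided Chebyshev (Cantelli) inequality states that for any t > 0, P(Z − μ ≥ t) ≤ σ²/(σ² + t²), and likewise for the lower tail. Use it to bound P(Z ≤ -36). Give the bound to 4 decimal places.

0.0344

Here σ² = 104 and t = 54, so σ² + t² = 3020.
Cantelli's bound: 104/3020 = 0.0344.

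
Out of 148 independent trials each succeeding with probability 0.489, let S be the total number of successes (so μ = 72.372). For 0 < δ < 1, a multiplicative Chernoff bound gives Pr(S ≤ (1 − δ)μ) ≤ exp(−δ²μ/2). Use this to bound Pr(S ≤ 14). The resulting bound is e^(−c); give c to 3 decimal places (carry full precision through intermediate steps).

23.540

Write 14 = (1 − δ)μ, so δ = 1 − 14/72.372 = 0.806555…
Then the exponent is δ²μ/2 = (μ − 14)²/(2μ) = 23.540115.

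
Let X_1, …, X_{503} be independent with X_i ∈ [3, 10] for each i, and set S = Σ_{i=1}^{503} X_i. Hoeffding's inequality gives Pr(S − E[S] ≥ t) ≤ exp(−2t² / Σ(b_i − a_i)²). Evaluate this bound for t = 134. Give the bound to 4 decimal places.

Σ(b_i − a_i)² = 503·(7)² = 24647.
Exponent = 2·134²/24647 = 1.4571.
Bound = exp(−1.4571) = 0.23292.

0.2329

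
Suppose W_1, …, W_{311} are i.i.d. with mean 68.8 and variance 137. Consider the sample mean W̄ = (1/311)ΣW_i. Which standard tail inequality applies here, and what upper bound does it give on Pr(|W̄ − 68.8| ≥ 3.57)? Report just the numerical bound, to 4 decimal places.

With mean and variance of each term known, Chebyshev's inequality bounds the deviation of the sum (or sample mean).
Var(W̄) = Var(W_i)/n = 137/311 = 0.44051.
Chebyshev: Pr(|W̄ − 68.8| ≥ 3.57) ≤ Var(W̄)/(3.57)² = 137/(311·3.57²) = 0.0346.

0.0346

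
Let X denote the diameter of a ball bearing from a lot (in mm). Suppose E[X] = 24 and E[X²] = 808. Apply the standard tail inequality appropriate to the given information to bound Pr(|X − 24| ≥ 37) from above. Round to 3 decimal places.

0.169

The first two moments determine the variance, so Chebyshev's inequality is the sharpest standard bound available.
Var(X) = E[X²] − (E[X])² = 808 − 576 = 232.
Chebyshev's inequality: Pr(|X − μ| ≥ t) ≤ Var(X)/t² = 232/1369 = 0.1695.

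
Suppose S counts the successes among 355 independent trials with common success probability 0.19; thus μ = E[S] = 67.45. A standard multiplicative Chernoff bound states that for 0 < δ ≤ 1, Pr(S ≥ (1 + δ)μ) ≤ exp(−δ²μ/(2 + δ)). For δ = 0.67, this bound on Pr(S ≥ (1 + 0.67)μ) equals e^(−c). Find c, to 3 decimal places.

c = δ²μ/(2 + δ) = 0.67²·67.45/(2 + 0.67) = 11.3402.

11.340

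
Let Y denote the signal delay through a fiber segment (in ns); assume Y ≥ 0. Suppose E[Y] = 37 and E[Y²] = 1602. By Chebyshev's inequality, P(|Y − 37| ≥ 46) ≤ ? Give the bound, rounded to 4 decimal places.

Var(Y) = E[Y²] − (E[Y])² = 1602 − 1369 = 233.
Chebyshev's inequality: P(|Y − μ| ≥ t) ≤ Var(Y)/t² = 233/2116 = 0.1101.

0.1101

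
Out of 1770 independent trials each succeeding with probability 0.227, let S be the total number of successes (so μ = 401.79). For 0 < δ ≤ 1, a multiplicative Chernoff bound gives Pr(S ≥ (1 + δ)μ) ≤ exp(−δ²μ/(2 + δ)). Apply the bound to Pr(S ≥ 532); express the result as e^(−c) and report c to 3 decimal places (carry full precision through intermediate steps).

Write 532 = (1 + δ)μ, so δ = 532/401.79 − 1 = 0.3240748…
Then the exponent is δ²μ/(2 + δ) = (532 − μ)² / (μ·(2 + δ)) = 18.156806.

18.157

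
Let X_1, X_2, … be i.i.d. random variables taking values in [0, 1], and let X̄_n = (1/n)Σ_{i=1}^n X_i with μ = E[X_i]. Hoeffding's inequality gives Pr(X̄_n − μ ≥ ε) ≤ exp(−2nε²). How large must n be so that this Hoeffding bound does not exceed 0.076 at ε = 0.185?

38

Require exp(−2nε²) ≤ 0.076, i.e. 2nε² ≥ ln(1/0.076) = 2.577022.
So n ≥ 2.577022 / (2·0.185²) = 37.648.
The smallest integer n is 38.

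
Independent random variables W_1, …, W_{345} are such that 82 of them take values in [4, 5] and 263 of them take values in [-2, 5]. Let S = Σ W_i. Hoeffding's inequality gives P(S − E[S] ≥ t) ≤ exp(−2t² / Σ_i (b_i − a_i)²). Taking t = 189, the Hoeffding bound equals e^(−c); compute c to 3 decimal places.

Σ(b_i − a_i)² = 82·1² + 263·7² = 12969.
c = 2t² / 12969 = 2·189² / 12969 = 5.5087.

5.509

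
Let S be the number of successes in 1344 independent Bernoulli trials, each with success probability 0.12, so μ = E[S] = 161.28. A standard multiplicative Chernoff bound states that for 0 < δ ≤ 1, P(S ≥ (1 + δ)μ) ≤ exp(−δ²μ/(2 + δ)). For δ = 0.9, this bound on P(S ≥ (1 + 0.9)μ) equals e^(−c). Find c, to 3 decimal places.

c = δ²μ/(2 + δ) = 0.9²·161.28/(2 + 0.9) = 45.0472.

45.047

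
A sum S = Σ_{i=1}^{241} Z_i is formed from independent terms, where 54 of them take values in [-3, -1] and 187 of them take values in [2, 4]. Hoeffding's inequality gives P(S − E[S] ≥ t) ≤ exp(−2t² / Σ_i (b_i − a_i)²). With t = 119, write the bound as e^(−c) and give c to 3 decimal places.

29.380

Σ(b_i − a_i)² = 54·2² + 187·2² = 964.
c = 2t² / 964 = 2·119² / 964 = 29.3797.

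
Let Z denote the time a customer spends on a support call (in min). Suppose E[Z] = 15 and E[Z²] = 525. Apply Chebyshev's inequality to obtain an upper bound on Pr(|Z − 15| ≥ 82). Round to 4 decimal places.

Var(Z) = E[Z²] − (E[Z])² = 525 − 225 = 300.
Chebyshev's inequality: Pr(|Z − μ| ≥ t) ≤ Var(Z)/t² = 300/6724 = 0.0446.

0.0446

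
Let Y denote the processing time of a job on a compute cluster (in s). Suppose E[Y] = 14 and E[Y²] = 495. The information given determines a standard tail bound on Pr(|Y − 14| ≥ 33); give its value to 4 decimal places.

0.2746

The first two moments determine the variance, so Chebyshev's inequality is the sharpest standard bound available.
Var(Y) = E[Y²] − (E[Y])² = 495 − 196 = 299.
Chebyshev's inequality: Pr(|Y − μ| ≥ t) ≤ Var(Y)/t² = 299/1089 = 0.2746.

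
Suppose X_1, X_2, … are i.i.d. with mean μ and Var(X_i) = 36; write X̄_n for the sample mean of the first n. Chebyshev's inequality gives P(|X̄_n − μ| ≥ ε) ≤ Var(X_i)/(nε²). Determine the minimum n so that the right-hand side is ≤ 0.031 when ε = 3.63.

89

Require 36/(n·3.63²) ≤ 0.031, i.e. n ≥ 36/(0.031·3.63²) = 88.131.
The smallest integer n is 89.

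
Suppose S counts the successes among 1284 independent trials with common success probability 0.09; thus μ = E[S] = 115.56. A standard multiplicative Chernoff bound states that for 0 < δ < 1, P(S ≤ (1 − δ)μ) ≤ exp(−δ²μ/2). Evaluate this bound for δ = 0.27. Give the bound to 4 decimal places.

Exponent = δ²μ/2 = 0.27²·115.56/2 = 4.2122.
Bound = exp(−4.2122) = 0.01481.

0.0148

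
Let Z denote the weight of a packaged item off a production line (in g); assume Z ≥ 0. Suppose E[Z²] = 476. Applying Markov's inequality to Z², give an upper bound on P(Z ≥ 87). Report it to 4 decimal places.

Since Z ≥ 0, the event {Z ≥ 87} is the same as {Z² ≥ 7569}.
Markov's inequality applied to Z² gives P(Z² ≥ 7569) ≤ E[Z²]/7569 = 476/7569 = 0.0629.

0.0629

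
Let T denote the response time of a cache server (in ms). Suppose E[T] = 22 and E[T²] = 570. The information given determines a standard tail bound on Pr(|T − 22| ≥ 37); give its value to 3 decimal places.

0.063

The first two moments determine the variance, so Chebyshev's inequality is the sharpest standard bound available.
Var(T) = E[T²] − (E[T])² = 570 − 484 = 86.
Chebyshev's inequality: Pr(|T − μ| ≥ t) ≤ Var(T)/t² = 86/1369 = 0.0628.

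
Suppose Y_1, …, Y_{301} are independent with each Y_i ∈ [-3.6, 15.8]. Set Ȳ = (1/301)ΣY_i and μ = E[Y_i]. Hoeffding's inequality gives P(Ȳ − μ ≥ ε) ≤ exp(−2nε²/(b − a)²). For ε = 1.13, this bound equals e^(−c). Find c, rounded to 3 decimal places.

2.042

c = 2nε²/(b − a)² = 2·301·1.13² / 19.4² = 2.0424.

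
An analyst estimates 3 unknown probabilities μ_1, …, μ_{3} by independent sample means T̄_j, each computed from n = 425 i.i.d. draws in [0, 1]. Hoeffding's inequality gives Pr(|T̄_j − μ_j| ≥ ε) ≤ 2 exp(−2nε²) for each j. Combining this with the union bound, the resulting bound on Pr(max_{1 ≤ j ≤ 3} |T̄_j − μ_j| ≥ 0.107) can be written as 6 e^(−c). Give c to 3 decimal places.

Union bound over the 3 events: Pr(max_{1 ≤ j ≤ 3} |T̄_j − μ_j| ≥ 0.107) ≤ 3·2·exp(−2nε²) = 6 exp(−2·425·0.107²).
So c = 2·425·0.107² = 9.7317.

9.732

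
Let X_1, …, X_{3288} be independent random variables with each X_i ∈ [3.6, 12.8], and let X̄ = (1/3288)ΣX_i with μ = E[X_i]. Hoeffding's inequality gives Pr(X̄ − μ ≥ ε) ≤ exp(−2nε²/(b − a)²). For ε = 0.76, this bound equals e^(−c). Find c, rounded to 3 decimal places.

44.876

c = 2nε²/(b − a)² = 2·3288·0.76² / 9.2² = 44.8759.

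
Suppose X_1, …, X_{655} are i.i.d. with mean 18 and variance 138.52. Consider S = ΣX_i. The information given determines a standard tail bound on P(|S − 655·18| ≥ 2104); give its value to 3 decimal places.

With mean and variance of each term known, Chebyshev's inequality bounds the deviation of the sum (or sample mean).
Var(S) = n·Var(X_i) = 655·138.52 = 90730.6.
Chebyshev: P(|S − 655·18| ≥ 2104) ≤ Var(S)/2104² = 90730.6/4426816 = 0.0205.

0.020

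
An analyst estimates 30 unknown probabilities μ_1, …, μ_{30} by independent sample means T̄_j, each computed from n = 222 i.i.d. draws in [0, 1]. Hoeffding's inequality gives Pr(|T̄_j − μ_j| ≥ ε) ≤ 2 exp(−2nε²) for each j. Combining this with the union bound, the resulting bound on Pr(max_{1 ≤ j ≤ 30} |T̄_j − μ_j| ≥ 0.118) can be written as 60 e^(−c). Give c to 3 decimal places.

6.182

Union bound over the 30 events: Pr(max_{1 ≤ j ≤ 30} |T̄_j − μ_j| ≥ 0.118) ≤ 30·2·exp(−2nε²) = 60 exp(−2·222·0.118²).
So c = 2·222·0.118² = 6.1823.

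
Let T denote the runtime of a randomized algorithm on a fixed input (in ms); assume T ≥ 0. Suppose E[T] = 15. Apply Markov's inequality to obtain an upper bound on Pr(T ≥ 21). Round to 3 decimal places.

Markov's inequality: for a non-negative random variable, Pr(T ≥ a) ≤ E[T]/a.
Here E[T] = 15 and a = 21, so the bound is 15/21 = 0.7143.

0.714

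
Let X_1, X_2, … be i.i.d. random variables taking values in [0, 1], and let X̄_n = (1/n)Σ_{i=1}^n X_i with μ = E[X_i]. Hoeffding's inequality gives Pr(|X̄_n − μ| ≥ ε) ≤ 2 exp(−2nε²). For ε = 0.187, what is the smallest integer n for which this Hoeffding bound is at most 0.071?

Require 2·exp(−2nε²) ≤ 0.071, i.e. 2nε² ≥ ln(2/0.071) = 3.338223.
So n ≥ 3.338223 / (2·0.187²) = 47.731.
The smallest integer n is 48.

48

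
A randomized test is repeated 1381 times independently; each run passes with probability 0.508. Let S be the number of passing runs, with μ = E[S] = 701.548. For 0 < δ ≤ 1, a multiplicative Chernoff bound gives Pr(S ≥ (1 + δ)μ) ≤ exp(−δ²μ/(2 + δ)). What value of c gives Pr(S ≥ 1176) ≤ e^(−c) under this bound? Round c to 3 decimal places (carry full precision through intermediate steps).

Write 1176 = (1 + δ)μ, so δ = 1176/701.548 − 1 = 0.676293…
Then the exponent is δ²μ/(2 + δ) = (1176 − μ)² / (μ·(2 + δ)) = 119.892914.

119.893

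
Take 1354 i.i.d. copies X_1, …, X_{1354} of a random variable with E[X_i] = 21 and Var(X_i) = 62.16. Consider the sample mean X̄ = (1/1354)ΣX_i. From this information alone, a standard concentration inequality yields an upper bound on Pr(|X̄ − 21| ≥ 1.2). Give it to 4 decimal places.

With mean and variance of each term known, Chebyshev's inequality bounds the deviation of the sum (or sample mean).
Var(X̄) = Var(X_i)/n = 62.16/1354 = 0.045908.
Chebyshev: Pr(|X̄ − 21| ≥ 1.2) ≤ Var(X̄)/(1.2)² = 62.16/(1354·1.2²) = 0.0319.

0.0319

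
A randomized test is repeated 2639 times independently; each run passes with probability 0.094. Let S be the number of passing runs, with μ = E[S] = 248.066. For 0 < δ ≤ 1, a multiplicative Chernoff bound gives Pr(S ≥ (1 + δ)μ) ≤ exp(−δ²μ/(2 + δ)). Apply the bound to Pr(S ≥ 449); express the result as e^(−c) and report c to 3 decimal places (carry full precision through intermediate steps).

Write 449 = (1 + δ)μ, so δ = 449/248.066 − 1 = 0.8100022…
Then the exponent is δ²μ/(2 + δ) = (449 − μ)² / (μ·(2 + δ)) = 57.920588.

57.921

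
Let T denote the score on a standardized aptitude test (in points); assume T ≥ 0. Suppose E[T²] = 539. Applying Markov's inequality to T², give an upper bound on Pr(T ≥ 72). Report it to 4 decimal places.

Since T ≥ 0, the event {T ≥ 72} is the same as {T² ≥ 5184}.
Markov's inequality applied to T² gives Pr(T² ≥ 5184) ≤ E[T²]/5184 = 539/5184 = 0.1040.

0.1040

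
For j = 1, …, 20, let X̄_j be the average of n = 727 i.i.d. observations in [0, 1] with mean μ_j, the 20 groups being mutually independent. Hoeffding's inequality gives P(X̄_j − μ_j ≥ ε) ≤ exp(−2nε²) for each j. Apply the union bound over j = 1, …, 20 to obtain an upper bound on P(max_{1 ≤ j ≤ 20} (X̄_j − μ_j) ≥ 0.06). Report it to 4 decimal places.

0.1066

Per-experiment Hoeffding bound: exp(−2·727·0.06²) = exp(−5.23440) = 0.00533.
Union bound over 20 events: 20·0.00533 = 0.10660.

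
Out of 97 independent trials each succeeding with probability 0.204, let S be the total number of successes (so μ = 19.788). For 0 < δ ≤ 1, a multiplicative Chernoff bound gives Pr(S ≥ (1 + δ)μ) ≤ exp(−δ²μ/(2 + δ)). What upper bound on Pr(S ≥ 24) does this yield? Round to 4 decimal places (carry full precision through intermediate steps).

Write 24 = (1 + δ)μ, so δ = 24/19.788 − 1 = 0.2128563…
Then the exponent is δ²μ/(2 + δ) = (24 − μ)² / (μ·(2 + δ)) = 0.405155.
Bound = exp(−0.405155) = 0.66687.

0.6669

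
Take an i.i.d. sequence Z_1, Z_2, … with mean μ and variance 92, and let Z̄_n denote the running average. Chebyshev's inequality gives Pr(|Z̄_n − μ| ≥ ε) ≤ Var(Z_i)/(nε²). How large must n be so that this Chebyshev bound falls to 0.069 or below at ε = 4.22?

Require 92/(n·4.22²) ≤ 0.069, i.e. n ≥ 92/(0.069·4.22²) = 74.871.
The smallest integer n is 75.

75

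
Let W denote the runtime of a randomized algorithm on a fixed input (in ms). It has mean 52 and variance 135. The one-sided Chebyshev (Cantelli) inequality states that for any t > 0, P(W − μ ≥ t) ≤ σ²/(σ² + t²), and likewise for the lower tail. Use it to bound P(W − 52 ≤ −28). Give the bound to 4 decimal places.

Here σ² = 135 and t = 28, so σ² + t² = 919.
Cantelli's bound: 135/919 = 0.1469.

0.1469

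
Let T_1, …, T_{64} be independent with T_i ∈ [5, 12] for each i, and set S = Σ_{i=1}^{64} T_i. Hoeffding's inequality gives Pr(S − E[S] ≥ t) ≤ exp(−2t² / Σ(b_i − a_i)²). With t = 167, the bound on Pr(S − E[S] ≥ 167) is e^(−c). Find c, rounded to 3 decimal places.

Σ(b_i − a_i)² = 64·(7)² = 3136.
c = 2t²/3136 = 2·167²/3136 = 17.7864.

17.786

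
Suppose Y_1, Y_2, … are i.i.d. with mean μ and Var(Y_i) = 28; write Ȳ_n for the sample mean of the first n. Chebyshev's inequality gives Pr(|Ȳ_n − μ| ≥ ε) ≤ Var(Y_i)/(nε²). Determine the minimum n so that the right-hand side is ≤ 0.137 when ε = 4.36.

Require 28/(n·4.36²) ≤ 0.137, i.e. n ≥ 28/(0.137·4.36²) = 10.751.
The smallest integer n is 11.

11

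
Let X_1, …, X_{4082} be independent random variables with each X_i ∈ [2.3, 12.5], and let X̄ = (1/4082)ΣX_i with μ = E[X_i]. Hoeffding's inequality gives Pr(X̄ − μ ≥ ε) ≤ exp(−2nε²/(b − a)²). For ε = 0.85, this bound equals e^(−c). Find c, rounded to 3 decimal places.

56.694

c = 2nε²/(b − a)² = 2·4082·0.85² / 10.2² = 56.6944.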